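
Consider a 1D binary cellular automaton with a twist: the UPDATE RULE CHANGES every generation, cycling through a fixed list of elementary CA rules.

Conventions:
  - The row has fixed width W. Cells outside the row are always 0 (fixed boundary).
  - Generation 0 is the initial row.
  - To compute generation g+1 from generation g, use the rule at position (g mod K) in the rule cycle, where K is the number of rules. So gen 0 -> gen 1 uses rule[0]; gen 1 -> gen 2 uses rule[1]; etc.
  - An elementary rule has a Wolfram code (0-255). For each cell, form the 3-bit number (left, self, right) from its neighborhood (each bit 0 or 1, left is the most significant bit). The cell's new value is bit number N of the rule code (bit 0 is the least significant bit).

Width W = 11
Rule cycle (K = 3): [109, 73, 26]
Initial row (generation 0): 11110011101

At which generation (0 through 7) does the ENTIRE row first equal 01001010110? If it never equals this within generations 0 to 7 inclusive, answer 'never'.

Answer: 6

Derivation:
Gen 0: 11110011101
Gen 1 (rule 109): 10010010111
Gen 2 (rule 73): 00000000101
Gen 3 (rule 26): 00000001000
Gen 4 (rule 109): 11111101011
Gen 5 (rule 73): 10000100011
Gen 6 (rule 26): 01001010110
Gen 7 (rule 109): 01001111110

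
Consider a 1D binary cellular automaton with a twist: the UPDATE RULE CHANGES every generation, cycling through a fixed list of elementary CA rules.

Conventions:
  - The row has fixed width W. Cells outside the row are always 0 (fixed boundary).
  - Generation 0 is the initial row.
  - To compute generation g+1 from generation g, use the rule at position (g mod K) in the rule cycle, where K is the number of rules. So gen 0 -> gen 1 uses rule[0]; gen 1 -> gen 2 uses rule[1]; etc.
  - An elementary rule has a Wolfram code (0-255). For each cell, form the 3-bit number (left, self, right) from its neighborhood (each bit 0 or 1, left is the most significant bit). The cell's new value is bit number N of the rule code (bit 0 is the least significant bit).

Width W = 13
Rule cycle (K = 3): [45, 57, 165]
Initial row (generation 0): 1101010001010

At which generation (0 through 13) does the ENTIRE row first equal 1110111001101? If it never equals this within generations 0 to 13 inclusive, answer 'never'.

Answer: 4

Derivation:
Gen 0: 1101010001010
Gen 1 (rule 45): 1011110101110
Gen 2 (rule 57): 0110001011001
Gen 3 (rule 165): 0000101100001
Gen 4 (rule 45): 1110111001101
Gen 5 (rule 57): 1001100101010
Gen 6 (rule 165): 1000000111110
Gen 7 (rule 45): 1011110100000
Gen 8 (rule 57): 0110001011111
Gen 9 (rule 165): 0000101101110
Gen 10 (rule 45): 1110111011000
Gen 11 (rule 57): 1001100110111
Gen 12 (rule 165): 1000000001010
Gen 13 (rule 45): 1011111101110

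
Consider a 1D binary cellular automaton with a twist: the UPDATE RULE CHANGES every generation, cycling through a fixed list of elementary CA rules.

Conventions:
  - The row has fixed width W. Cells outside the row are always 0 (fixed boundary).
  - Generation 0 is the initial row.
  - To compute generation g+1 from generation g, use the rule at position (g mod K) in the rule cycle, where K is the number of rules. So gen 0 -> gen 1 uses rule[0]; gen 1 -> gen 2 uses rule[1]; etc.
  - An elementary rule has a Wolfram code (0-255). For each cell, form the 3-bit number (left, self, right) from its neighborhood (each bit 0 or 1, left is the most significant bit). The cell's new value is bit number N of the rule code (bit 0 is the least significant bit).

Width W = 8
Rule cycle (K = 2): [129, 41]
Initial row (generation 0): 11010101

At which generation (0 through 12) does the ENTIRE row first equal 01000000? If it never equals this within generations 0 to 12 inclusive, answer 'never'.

Gen 0: 11010101
Gen 1 (rule 129): 00000000
Gen 2 (rule 41): 11111111
Gen 3 (rule 129): 01111110
Gen 4 (rule 41): 01000000
Gen 5 (rule 129): 00011111
Gen 6 (rule 41): 11010000
Gen 7 (rule 129): 00000111
Gen 8 (rule 41): 11110100
Gen 9 (rule 129): 01100001
Gen 10 (rule 41): 01001100
Gen 11 (rule 129): 00000001
Gen 12 (rule 41): 11111100

Answer: 4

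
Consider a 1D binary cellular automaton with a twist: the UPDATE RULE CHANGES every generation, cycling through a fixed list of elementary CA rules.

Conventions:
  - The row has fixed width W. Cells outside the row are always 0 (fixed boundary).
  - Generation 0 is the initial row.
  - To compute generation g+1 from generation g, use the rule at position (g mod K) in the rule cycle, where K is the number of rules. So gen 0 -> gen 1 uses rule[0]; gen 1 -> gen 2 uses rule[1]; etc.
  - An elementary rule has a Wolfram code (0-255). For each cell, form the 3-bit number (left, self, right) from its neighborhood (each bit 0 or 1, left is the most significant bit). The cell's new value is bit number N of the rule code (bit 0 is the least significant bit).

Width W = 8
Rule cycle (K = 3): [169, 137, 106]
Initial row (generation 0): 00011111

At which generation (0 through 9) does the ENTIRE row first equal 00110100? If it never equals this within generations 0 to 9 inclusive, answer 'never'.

Gen 0: 00011111
Gen 1 (rule 169): 11011110
Gen 2 (rule 137): 10011100
Gen 3 (rule 106): 00110100
Gen 4 (rule 169): 10101001
Gen 5 (rule 137): 00000000
Gen 6 (rule 106): 00000000
Gen 7 (rule 169): 11111111
Gen 8 (rule 137): 11111110
Gen 9 (rule 106): 10000010

Answer: 3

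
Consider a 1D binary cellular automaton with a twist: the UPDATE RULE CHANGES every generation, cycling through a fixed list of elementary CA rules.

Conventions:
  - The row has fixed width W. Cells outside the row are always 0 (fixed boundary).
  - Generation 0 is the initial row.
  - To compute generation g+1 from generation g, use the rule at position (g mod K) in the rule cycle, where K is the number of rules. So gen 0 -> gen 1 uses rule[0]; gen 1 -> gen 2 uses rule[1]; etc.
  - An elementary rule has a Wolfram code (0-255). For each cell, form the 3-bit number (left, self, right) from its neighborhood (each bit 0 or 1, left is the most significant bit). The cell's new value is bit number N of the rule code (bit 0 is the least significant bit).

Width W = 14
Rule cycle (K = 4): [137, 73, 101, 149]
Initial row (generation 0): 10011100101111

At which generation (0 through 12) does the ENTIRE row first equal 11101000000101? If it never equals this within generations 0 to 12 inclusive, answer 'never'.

Answer: 10

Derivation:
Gen 0: 10011100101111
Gen 1 (rule 137): 00011000001110
Gen 2 (rule 73): 11011011101010
Gen 3 (rule 101): 01101100111110
Gen 4 (rule 149): 00000010011101
Gen 5 (rule 137): 11111000011000
Gen 6 (rule 73): 10001011011011
Gen 7 (rule 101): 10101101101101
Gen 8 (rule 149): 10100000000001
Gen 9 (rule 137): 00001111111100
Gen 10 (rule 73): 11101000000101
Gen 11 (rule 101): 00111011110111
Gen 12 (rule 149): 10010001100010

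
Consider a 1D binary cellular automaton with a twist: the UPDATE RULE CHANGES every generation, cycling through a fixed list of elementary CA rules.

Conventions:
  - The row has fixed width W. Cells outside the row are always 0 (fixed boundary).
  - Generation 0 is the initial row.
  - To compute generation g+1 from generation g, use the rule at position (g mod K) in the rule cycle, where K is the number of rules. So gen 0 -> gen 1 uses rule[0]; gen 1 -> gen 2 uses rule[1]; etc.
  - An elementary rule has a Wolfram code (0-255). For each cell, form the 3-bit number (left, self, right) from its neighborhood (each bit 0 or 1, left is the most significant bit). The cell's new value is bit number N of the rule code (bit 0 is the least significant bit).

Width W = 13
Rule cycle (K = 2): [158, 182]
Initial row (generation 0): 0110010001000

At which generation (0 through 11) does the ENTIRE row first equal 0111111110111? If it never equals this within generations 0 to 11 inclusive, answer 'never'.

Gen 0: 0110010001000
Gen 1 (rule 158): 1101111011100
Gen 2 (rule 182): 0010110101010
Gen 3 (rule 158): 0110100101011
Gen 4 (rule 182): 1001111111100
Gen 5 (rule 158): 1111111111010
Gen 6 (rule 182): 0111111110111
Gen 7 (rule 158): 1111111100110
Gen 8 (rule 182): 0111111011001
Gen 9 (rule 158): 1111110010111
Gen 10 (rule 182): 0111101111010
Gen 11 (rule 158): 1111001110011

Answer: 6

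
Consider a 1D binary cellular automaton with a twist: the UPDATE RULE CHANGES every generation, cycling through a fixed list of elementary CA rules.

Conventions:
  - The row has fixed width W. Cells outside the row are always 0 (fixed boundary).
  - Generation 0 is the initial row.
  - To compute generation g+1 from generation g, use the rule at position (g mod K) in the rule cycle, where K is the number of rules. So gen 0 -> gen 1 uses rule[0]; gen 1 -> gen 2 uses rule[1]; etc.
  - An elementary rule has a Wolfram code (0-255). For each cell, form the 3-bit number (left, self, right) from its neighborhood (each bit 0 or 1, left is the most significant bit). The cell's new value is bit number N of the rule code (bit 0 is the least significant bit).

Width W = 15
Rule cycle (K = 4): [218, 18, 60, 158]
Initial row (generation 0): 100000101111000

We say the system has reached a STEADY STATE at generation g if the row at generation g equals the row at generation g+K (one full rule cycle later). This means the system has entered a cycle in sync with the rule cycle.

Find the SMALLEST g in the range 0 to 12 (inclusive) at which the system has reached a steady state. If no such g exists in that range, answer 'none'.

Gen 0: 100000101111000
Gen 1 (rule 218): 010001001111100
Gen 2 (rule 18): 101010110000010
Gen 3 (rule 60): 111111101000011
Gen 4 (rule 158): 111111001100110
Gen 5 (rule 218): 111111111111111
Gen 6 (rule 18): 000000000000000
Gen 7 (rule 60): 000000000000000
Gen 8 (rule 158): 000000000000000
Gen 9 (rule 218): 000000000000000
Gen 10 (rule 18): 000000000000000
Gen 11 (rule 60): 000000000000000
Gen 12 (rule 158): 000000000000000
Gen 13 (rule 218): 000000000000000
Gen 14 (rule 18): 000000000000000
Gen 15 (rule 60): 000000000000000
Gen 16 (rule 158): 000000000000000

Answer: 6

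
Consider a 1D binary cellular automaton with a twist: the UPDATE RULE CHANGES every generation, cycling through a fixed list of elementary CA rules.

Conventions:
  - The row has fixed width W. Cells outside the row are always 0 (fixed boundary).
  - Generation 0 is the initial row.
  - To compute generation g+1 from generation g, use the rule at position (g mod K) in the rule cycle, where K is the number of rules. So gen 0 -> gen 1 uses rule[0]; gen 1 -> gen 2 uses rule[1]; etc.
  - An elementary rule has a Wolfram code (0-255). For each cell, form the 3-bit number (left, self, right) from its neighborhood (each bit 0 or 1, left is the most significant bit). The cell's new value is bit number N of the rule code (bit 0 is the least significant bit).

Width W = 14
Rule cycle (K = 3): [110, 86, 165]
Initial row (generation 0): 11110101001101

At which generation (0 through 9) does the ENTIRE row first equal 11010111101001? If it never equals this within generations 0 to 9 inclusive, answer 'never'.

Gen 0: 11110101001101
Gen 1 (rule 110): 10011111011111
Gen 2 (rule 86): 11100001000001
Gen 3 (rule 165): 01001101011101
Gen 4 (rule 110): 11011111110111
Gen 5 (rule 86): 01000000010001
Gen 6 (rule 165): 01011111010101
Gen 7 (rule 110): 11110001111111
Gen 8 (rule 86): 00011010000001
Gen 9 (rule 165): 11000110111101

Answer: never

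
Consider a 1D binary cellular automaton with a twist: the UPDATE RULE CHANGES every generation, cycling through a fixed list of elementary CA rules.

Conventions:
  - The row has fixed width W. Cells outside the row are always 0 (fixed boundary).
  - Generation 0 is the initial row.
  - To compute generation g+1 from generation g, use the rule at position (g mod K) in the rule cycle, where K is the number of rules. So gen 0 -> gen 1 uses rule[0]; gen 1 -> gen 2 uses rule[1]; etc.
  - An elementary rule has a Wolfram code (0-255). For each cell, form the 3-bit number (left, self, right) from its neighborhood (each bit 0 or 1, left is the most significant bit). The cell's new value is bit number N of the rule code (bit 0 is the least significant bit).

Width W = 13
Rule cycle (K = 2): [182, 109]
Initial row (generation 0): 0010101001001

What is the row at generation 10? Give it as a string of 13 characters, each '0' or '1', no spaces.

Answer: 1111000000010

Derivation:
Gen 0: 0010101001001
Gen 1 (rule 182): 0111111111111
Gen 2 (rule 109): 0100000000001
Gen 3 (rule 182): 1110000000011
Gen 4 (rule 109): 1010111111011
Gen 5 (rule 182): 1111011110100
Gen 6 (rule 109): 1001110011101
Gen 7 (rule 182): 1110101101011
Gen 8 (rule 109): 1011111111111
Gen 9 (rule 182): 1101111111110
Gen 10 (rule 109): 1111000000010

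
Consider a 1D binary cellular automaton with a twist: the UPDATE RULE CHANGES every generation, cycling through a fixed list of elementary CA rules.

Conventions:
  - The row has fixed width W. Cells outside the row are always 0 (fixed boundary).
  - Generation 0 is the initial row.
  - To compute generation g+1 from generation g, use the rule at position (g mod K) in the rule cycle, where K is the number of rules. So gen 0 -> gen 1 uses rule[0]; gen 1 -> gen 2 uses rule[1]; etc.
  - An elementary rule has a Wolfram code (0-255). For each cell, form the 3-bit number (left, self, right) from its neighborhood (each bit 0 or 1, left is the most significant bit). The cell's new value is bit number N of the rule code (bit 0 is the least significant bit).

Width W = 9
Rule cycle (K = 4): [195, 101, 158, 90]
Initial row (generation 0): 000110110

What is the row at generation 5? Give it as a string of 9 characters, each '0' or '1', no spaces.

Answer: 010000010

Derivation:
Gen 0: 000110110
Gen 1 (rule 195): 111010010
Gen 2 (rule 101): 001110010
Gen 3 (rule 158): 011101111
Gen 4 (rule 90): 110101001
Gen 5 (rule 195): 010000010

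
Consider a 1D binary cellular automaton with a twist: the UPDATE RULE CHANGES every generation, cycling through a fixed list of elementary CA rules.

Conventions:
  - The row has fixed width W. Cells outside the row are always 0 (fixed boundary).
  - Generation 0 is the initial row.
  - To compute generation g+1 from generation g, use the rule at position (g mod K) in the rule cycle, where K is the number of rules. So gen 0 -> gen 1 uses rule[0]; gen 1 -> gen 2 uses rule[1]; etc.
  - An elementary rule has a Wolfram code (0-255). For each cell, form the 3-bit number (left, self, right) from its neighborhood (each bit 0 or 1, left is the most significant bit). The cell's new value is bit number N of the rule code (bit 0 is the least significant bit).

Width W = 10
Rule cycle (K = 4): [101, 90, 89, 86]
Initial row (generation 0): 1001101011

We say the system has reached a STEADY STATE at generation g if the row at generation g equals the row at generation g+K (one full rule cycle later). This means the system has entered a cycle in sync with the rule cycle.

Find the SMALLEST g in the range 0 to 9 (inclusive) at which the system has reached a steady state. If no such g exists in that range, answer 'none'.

Gen 0: 1001101011
Gen 1 (rule 101): 1000111101
Gen 2 (rule 90): 0101100100
Gen 3 (rule 89): 0001110011
Gen 4 (rule 86): 0010011101
Gen 5 (rule 101): 1010000111
Gen 6 (rule 90): 0001001101
Gen 7 (rule 89): 1100101100
Gen 8 (rule 86): 0111100110
Gen 9 (rule 101): 0000100010
Gen 10 (rule 90): 0001010101
Gen 11 (rule 89): 1100000000
Gen 12 (rule 86): 0110000000
Gen 13 (rule 101): 0010111111

Answer: none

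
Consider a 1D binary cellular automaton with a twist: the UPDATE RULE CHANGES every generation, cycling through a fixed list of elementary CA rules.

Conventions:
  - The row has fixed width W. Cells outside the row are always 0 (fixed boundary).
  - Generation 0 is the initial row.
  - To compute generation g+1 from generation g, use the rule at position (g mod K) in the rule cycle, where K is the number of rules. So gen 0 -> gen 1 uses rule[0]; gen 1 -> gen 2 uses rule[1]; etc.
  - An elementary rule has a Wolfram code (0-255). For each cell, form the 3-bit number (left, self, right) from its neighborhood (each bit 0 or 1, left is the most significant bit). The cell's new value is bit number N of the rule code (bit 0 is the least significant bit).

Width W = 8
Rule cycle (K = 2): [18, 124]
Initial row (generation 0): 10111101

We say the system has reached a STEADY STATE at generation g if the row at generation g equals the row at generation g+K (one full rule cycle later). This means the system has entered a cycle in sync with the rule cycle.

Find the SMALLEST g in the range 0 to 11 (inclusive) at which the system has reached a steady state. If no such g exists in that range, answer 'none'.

Gen 0: 10111101
Gen 1 (rule 18): 00000000
Gen 2 (rule 124): 00000000
Gen 3 (rule 18): 00000000
Gen 4 (rule 124): 00000000
Gen 5 (rule 18): 00000000
Gen 6 (rule 124): 00000000
Gen 7 (rule 18): 00000000
Gen 8 (rule 124): 00000000
Gen 9 (rule 18): 00000000
Gen 10 (rule 124): 00000000
Gen 11 (rule 18): 00000000
Gen 12 (rule 124): 00000000
Gen 13 (rule 18): 00000000

Answer: 1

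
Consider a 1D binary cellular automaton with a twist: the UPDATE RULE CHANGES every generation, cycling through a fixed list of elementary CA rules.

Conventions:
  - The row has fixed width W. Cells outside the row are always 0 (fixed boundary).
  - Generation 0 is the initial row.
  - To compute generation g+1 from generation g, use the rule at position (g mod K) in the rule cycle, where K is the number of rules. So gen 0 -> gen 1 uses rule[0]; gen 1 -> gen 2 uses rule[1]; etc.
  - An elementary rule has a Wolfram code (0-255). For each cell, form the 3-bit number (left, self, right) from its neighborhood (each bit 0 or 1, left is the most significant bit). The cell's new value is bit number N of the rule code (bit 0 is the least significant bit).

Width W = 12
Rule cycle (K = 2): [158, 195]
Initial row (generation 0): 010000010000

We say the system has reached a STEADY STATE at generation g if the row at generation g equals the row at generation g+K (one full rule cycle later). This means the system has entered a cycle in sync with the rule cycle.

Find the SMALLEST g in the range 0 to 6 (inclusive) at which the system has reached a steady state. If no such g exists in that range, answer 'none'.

Gen 0: 010000010000
Gen 1 (rule 158): 111000111000
Gen 2 (rule 195): 011011011011
Gen 3 (rule 158): 110010010010
Gen 4 (rule 195): 010100100100
Gen 5 (rule 158): 110111111110
Gen 6 (rule 195): 010011111110
Gen 7 (rule 158): 111111111101
Gen 8 (rule 195): 011111111100

Answer: none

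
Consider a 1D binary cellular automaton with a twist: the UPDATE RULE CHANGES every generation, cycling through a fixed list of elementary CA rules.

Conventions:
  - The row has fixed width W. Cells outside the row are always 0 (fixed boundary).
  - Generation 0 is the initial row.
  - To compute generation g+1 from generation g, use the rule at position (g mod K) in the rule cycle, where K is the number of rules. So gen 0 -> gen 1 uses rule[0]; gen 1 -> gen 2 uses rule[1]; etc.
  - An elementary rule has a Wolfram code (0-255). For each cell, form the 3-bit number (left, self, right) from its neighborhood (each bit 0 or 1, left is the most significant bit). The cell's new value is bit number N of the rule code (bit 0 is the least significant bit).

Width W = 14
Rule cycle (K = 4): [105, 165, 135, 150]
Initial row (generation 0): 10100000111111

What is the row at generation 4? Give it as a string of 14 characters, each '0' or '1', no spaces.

Gen 0: 10100000111111
Gen 1 (rule 105): 01001110100001
Gen 2 (rule 165): 01000101101101
Gen 3 (rule 135): 11011100000001
Gen 4 (rule 150): 00001010000011

Answer: 00001010000011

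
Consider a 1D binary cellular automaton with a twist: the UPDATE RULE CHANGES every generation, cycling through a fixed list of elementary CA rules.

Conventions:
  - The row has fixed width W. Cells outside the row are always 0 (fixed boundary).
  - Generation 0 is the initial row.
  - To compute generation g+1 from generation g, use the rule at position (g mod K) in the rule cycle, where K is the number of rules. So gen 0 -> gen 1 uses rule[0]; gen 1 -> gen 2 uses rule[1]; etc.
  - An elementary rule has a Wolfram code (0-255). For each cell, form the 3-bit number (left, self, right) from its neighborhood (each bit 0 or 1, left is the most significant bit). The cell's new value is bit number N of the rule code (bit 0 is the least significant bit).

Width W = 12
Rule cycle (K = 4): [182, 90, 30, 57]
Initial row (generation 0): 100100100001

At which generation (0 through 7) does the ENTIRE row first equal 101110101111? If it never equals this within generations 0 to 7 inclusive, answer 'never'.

Gen 0: 100100100001
Gen 1 (rule 182): 111111110011
Gen 2 (rule 90): 100000011111
Gen 3 (rule 30): 110000110000
Gen 4 (rule 57): 101110101111
Gen 5 (rule 182): 110101110110
Gen 6 (rule 90): 110001010111
Gen 7 (rule 30): 101011010100

Answer: 4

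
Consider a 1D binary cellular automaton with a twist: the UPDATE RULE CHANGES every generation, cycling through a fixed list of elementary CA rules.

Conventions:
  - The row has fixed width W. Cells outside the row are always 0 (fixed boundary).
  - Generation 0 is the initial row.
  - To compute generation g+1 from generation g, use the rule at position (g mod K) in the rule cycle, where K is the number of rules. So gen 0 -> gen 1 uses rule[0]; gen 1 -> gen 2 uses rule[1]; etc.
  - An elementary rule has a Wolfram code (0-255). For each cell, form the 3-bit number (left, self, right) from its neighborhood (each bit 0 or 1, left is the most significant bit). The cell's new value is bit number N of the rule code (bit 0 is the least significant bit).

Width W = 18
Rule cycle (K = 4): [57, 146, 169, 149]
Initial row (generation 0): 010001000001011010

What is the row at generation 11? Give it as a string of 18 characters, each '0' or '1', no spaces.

Gen 0: 010001000001011010
Gen 1 (rule 57): 001100111100110101
Gen 2 (rule 146): 010011011011000000
Gen 3 (rule 169): 000010110110011111
Gen 4 (rule 149): 111010000001001110
Gen 5 (rule 57): 100101111100101001
Gen 6 (rule 146): 011000111011000110
Gen 7 (rule 169): 010010110110010100
Gen 8 (rule 149): 011010000001010111
Gen 9 (rule 57): 010101111100101100
Gen 10 (rule 146): 100000111011000010
Gen 11 (rule 169): 001110110110011000

Answer: 001110110110011000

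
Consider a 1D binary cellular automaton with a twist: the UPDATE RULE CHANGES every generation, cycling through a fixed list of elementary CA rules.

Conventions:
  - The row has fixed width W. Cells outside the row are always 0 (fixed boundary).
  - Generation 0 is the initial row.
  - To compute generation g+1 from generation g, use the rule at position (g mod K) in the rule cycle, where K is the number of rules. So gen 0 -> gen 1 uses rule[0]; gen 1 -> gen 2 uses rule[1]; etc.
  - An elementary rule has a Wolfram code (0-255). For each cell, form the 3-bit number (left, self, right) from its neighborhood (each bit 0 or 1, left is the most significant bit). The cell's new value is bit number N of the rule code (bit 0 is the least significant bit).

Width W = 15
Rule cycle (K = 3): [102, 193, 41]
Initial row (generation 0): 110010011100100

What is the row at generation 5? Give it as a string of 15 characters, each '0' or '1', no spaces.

Gen 0: 110010011100100
Gen 1 (rule 102): 010110100101100
Gen 2 (rule 193): 000010000000101
Gen 3 (rule 41): 111000111110010
Gen 4 (rule 102): 001001000010110
Gen 5 (rule 193): 100000011000010

Answer: 100000011000010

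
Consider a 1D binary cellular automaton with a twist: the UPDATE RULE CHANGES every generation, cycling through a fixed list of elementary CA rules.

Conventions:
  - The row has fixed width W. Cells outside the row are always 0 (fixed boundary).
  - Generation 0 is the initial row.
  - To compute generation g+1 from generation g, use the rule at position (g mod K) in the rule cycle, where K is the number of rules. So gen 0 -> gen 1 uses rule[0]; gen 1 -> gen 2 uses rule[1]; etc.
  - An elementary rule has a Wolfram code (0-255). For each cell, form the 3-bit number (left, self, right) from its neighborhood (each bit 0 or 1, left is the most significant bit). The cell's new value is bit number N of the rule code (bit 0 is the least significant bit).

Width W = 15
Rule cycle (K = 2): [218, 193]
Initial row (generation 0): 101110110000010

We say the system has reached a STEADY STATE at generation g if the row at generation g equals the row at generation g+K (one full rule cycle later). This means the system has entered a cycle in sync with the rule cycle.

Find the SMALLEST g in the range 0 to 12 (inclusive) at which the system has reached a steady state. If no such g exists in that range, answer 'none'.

Gen 0: 101110110000010
Gen 1 (rule 218): 001110111000101
Gen 2 (rule 193): 100110011010000
Gen 3 (rule 218): 011111111001000
Gen 4 (rule 193): 001111111000011
Gen 5 (rule 218): 011111111100111
Gen 6 (rule 193): 001111111100011
Gen 7 (rule 218): 011111111110111
Gen 8 (rule 193): 001111111110011
Gen 9 (rule 218): 011111111111111
Gen 10 (rule 193): 001111111111111
Gen 11 (rule 218): 011111111111111
Gen 12 (rule 193): 001111111111111
Gen 13 (rule 218): 011111111111111
Gen 14 (rule 193): 001111111111111

Answer: 9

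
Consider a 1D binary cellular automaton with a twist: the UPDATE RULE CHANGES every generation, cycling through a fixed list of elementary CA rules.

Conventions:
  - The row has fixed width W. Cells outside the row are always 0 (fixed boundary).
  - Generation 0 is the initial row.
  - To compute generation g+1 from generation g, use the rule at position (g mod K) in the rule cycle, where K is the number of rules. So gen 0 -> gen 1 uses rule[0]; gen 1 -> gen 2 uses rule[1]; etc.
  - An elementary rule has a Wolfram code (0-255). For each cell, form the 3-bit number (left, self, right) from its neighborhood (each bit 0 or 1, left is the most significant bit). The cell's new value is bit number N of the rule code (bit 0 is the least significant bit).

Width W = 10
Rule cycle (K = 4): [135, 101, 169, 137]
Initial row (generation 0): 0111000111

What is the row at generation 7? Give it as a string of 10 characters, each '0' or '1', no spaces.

Gen 0: 0111000111
Gen 1 (rule 135): 1010011010
Gen 2 (rule 101): 1110001110
Gen 3 (rule 169): 1100101100
Gen 4 (rule 137): 1000001001
Gen 5 (rule 135): 1011111011
Gen 6 (rule 101): 1100001101
Gen 7 (rule 169): 1001101010

Answer: 1001101010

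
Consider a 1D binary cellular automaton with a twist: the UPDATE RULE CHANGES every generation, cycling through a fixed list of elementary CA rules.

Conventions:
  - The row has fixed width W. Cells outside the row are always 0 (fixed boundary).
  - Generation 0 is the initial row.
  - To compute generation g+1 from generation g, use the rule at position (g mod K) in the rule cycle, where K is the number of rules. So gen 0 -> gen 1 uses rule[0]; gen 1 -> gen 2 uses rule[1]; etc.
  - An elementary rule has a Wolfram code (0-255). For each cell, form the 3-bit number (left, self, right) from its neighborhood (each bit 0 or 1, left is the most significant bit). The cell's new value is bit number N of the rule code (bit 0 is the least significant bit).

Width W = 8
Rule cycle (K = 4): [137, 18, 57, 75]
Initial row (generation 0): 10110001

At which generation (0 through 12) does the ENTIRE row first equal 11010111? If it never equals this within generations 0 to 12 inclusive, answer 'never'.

Answer: 7

Derivation:
Gen 0: 10110001
Gen 1 (rule 137): 00100100
Gen 2 (rule 18): 01011010
Gen 3 (rule 57): 00110101
Gen 4 (rule 75): 11110000
Gen 5 (rule 137): 11100111
Gen 6 (rule 18): 00011000
Gen 7 (rule 57): 11010111
Gen 8 (rule 75): 11000101
Gen 9 (rule 137): 10010000
Gen 10 (rule 18): 01101000
Gen 11 (rule 57): 01010111
Gen 12 (rule 75): 10000101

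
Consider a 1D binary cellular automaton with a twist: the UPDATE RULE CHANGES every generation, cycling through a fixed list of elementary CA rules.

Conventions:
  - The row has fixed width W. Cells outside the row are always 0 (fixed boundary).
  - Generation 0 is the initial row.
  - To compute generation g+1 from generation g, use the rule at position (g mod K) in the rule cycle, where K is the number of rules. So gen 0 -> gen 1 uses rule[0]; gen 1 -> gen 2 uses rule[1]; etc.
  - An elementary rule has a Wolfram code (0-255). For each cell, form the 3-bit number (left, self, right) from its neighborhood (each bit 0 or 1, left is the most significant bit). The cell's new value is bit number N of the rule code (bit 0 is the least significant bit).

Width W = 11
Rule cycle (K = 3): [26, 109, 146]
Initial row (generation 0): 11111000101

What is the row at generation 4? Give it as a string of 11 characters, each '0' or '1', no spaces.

Answer: 00000101000

Derivation:
Gen 0: 11111000101
Gen 1 (rule 26): 10000101000
Gen 2 (rule 109): 10110111011
Gen 3 (rule 146): 00000010000
Gen 4 (rule 26): 00000101000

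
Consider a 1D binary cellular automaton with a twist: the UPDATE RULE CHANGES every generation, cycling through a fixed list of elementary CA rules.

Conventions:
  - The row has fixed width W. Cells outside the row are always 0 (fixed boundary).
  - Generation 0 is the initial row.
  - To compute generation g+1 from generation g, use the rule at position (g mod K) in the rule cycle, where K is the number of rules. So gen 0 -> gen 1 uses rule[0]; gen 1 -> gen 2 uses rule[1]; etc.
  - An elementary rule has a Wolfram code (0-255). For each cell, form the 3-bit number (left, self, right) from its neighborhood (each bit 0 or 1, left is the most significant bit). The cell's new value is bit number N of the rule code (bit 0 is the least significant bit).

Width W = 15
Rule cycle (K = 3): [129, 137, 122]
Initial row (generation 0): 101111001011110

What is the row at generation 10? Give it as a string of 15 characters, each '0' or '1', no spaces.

Answer: 000011001000100

Derivation:
Gen 0: 101111001011110
Gen 1 (rule 129): 000110000001100
Gen 2 (rule 137): 110100111101001
Gen 3 (rule 122): 111011100110110
Gen 4 (rule 129): 010001000000000
Gen 5 (rule 137): 000100011111111
Gen 6 (rule 122): 001010110000001
Gen 7 (rule 129): 100000000111100
Gen 8 (rule 137): 001111110111001
Gen 9 (rule 122): 011000011101110
Gen 10 (rule 129): 000011001000100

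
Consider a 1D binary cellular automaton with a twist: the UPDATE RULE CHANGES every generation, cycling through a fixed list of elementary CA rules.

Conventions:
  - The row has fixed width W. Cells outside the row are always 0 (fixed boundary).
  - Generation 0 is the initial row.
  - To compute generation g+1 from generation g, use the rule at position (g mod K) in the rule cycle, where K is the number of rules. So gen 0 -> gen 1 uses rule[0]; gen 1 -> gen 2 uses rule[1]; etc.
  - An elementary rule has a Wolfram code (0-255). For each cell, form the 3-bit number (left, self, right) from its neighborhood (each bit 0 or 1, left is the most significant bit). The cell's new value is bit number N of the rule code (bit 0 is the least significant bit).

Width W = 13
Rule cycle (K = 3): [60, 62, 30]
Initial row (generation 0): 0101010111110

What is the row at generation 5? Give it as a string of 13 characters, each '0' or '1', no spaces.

Answer: 1000101110011

Derivation:
Gen 0: 0101010111110
Gen 1 (rule 60): 0111111100001
Gen 2 (rule 62): 1100000010011
Gen 3 (rule 30): 1010000111110
Gen 4 (rule 60): 1111000100001
Gen 5 (rule 62): 1000101110011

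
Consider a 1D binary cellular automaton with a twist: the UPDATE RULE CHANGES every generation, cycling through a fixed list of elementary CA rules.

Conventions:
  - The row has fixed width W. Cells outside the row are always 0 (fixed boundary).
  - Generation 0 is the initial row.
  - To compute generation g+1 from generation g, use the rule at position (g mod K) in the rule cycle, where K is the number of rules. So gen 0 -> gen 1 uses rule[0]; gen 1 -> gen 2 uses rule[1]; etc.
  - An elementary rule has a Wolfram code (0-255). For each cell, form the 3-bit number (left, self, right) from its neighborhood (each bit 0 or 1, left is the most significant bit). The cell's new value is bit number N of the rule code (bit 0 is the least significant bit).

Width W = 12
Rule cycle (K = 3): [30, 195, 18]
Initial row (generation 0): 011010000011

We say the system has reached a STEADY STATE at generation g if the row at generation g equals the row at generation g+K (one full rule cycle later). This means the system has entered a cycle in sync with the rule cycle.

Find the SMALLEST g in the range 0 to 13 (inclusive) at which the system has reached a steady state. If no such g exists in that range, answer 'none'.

Gen 0: 011010000011
Gen 1 (rule 30): 110011000110
Gen 2 (rule 195): 010101011010
Gen 3 (rule 18): 100000000001
Gen 4 (rule 30): 110000000011
Gen 5 (rule 195): 010111111101
Gen 6 (rule 18): 100000000000
Gen 7 (rule 30): 110000000000
Gen 8 (rule 195): 010111111111
Gen 9 (rule 18): 100000000000
Gen 10 (rule 30): 110000000000
Gen 11 (rule 195): 010111111111
Gen 12 (rule 18): 100000000000
Gen 13 (rule 30): 110000000000
Gen 14 (rule 195): 010111111111
Gen 15 (rule 18): 100000000000
Gen 16 (rule 30): 110000000000

Answer: 6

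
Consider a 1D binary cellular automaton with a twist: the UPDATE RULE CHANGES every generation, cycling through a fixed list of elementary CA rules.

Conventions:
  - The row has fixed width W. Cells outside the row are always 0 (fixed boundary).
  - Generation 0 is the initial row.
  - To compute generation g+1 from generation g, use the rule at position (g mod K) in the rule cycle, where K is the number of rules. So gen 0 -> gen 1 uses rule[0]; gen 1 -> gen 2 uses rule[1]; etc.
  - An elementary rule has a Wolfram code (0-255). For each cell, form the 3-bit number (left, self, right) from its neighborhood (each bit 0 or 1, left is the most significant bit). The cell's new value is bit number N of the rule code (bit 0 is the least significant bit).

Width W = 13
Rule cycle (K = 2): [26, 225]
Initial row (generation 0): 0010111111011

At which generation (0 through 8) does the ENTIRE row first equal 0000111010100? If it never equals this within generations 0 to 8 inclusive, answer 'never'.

Answer: never

Derivation:
Gen 0: 0010111111011
Gen 1 (rule 26): 0100100000010
Gen 2 (rule 225): 0000001111000
Gen 3 (rule 26): 0000011000100
Gen 4 (rule 225): 1111001010001
Gen 5 (rule 26): 1000110001010
Gen 6 (rule 225): 0010010100100
Gen 7 (rule 26): 0101100011010
Gen 8 (rule 225): 0010101001100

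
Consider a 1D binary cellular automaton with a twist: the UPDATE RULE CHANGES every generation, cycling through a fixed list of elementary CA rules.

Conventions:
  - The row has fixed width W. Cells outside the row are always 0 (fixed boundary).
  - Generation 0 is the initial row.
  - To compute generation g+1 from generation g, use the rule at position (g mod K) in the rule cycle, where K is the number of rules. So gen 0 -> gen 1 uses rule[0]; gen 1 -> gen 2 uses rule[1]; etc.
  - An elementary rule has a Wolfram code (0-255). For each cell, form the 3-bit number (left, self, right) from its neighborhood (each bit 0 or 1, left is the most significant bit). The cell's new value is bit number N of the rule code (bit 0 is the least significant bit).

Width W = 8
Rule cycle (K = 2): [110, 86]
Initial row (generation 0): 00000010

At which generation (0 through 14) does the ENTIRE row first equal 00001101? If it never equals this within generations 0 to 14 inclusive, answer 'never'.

Answer: never

Derivation:
Gen 0: 00000010
Gen 1 (rule 110): 00000110
Gen 2 (rule 86): 00001011
Gen 3 (rule 110): 00011111
Gen 4 (rule 86): 00100001
Gen 5 (rule 110): 01100011
Gen 6 (rule 86): 10110101
Gen 7 (rule 110): 11111111
Gen 8 (rule 86): 00000001
Gen 9 (rule 110): 00000011
Gen 10 (rule 86): 00000101
Gen 11 (rule 110): 00001111
Gen 12 (rule 86): 00010001
Gen 13 (rule 110): 00110011
Gen 14 (rule 86): 01011101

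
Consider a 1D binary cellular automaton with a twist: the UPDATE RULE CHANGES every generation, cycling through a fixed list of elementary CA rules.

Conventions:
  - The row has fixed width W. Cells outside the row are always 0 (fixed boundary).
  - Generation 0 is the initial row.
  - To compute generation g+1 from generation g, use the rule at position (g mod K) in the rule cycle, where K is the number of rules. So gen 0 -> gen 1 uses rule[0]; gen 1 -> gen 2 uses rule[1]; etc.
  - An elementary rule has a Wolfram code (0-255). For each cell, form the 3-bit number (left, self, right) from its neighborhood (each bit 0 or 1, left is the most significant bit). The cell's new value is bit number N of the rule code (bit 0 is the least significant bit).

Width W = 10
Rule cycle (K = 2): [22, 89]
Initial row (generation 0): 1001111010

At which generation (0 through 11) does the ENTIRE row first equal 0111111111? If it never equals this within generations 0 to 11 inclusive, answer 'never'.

Gen 0: 1001111010
Gen 1 (rule 22): 1110000011
Gen 2 (rule 89): 1011111011
Gen 3 (rule 22): 1000000000
Gen 4 (rule 89): 0111111111
Gen 5 (rule 22): 1000000000
Gen 6 (rule 89): 0111111111
Gen 7 (rule 22): 1000000000
Gen 8 (rule 89): 0111111111
Gen 9 (rule 22): 1000000000
Gen 10 (rule 89): 0111111111
Gen 11 (rule 22): 1000000000

Answer: 4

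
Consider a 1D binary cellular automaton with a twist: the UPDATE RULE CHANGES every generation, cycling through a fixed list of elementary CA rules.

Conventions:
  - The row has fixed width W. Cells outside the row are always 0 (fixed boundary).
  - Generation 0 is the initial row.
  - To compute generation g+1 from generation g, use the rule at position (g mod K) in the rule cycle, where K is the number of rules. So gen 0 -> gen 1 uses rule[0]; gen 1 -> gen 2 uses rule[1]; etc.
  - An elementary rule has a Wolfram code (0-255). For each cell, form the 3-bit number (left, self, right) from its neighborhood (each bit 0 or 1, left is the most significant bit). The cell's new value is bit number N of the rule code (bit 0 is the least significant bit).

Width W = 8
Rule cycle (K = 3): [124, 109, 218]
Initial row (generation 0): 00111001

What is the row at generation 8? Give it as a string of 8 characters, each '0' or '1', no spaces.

Gen 0: 00111001
Gen 1 (rule 124): 00101101
Gen 2 (rule 109): 10111111
Gen 3 (rule 218): 00111111
Gen 4 (rule 124): 00100001
Gen 5 (rule 109): 10101101
Gen 6 (rule 218): 00001100
Gen 7 (rule 124): 00001110
Gen 8 (rule 109): 11101010

Answer: 11101010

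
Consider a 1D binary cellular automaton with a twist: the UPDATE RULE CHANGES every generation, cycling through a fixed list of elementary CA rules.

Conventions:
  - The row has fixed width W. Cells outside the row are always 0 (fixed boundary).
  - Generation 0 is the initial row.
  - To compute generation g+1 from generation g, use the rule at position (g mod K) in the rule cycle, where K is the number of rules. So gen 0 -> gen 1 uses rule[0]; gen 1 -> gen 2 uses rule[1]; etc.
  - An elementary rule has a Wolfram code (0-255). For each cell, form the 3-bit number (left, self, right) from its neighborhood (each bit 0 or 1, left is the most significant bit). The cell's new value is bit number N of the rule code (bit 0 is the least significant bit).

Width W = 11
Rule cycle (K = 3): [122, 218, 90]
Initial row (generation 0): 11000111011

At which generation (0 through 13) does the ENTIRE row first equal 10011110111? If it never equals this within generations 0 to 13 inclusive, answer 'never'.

Answer: 5

Derivation:
Gen 0: 11000111011
Gen 1 (rule 122): 11101101111
Gen 2 (rule 218): 11101101111
Gen 3 (rule 90): 10101101001
Gen 4 (rule 122): 01011110110
Gen 5 (rule 218): 10011110111
Gen 6 (rule 90): 01110010101
Gen 7 (rule 122): 11011101010
Gen 8 (rule 218): 11011100001
Gen 9 (rule 90): 11010110010
Gen 10 (rule 122): 11101111101
Gen 11 (rule 218): 11101111100
Gen 12 (rule 90): 10101000110
Gen 13 (rule 122): 01010101111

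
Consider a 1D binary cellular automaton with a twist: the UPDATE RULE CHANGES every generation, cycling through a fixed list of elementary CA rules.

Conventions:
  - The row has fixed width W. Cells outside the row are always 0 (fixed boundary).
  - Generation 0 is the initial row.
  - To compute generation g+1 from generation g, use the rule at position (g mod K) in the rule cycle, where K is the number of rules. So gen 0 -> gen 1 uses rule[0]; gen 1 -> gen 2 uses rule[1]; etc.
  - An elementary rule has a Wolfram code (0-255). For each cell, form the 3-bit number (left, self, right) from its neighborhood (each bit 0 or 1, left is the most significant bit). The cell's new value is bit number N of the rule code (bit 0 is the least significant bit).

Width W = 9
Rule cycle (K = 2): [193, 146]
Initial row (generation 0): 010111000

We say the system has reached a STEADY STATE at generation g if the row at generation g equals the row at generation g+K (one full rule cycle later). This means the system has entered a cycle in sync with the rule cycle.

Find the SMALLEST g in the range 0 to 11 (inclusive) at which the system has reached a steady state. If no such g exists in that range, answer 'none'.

Answer: none

Derivation:
Gen 0: 010111000
Gen 1 (rule 193): 000011011
Gen 2 (rule 146): 000100000
Gen 3 (rule 193): 110001111
Gen 4 (rule 146): 001010110
Gen 5 (rule 193): 100000010
Gen 6 (rule 146): 010000101
Gen 7 (rule 193): 000110000
Gen 8 (rule 146): 001001000
Gen 9 (rule 193): 100000011
Gen 10 (rule 146): 010000100
Gen 11 (rule 193): 000110001
Gen 12 (rule 146): 001001010
Gen 13 (rule 193): 100000000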